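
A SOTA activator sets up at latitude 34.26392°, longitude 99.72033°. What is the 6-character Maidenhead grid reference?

Shift to the Maidenhead origin (180°W, 90°S): lon 279.7203, lat 124.2639.
Field: 279.7203/20 → 13 → N, 124.2639/10 → 12 → M; chars NM.
Square: 19.7203/2 → 9, 4.2639/1 → 4; chars 94.
Subsquare: 1.7203/0.0833333 → 20 → u, 0.2639/0.0416667 → 6 → g; chars ug.

NM94ug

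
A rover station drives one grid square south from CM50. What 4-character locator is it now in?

CL59

Latitude square 0; −1 → -1, wraps to 9, carry into field.
Latitude field M = 12; −1 → 11 = L.
The longitude characters are unchanged.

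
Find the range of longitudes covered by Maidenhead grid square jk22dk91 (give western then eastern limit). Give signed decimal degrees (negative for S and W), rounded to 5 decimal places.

4.32500, 4.33333

Field J=9, K=10: +9·20° lon, +10·10° lat → SW at lon 0°, lat 10°.
Square 2, 2: +2·2° lon, +2·1° lat → SW at lon 4°, lat 12°.
Subsquare d=3, k=10: +3·0.0833333° lon, +10·0.0416667° lat → SW at lon 4.25°, lat 12.4167°.
Extended square 9, 1: +9·0.00833333° lon, +1·0.00416667° lat → SW at lon 4.325°, lat 12.4208°.
Cell spans 0.00833333° lon × 0.00416667° lat.
west 4.32500, east 4.33333.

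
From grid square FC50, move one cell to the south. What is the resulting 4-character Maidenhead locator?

Latitude square 0; −1 → -1, wraps to 9, carry into field.
Latitude field C = 2; −1 → 1 = B.
The longitude characters are unchanged.

FB59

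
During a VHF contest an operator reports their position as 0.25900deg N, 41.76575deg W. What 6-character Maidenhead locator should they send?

Offset from 180°W / 90°S: lon 138.2343°, lat 90.2590°.
Field (20°×10°, letters A–R): 138.2343/20 → 6 → G, 90.2590/10 → 9 → J; chars GJ.
Square (2°×1°, digits 0–9): 18.2343/2 → 9, 0.2590/1 → 0; chars 90.
Subsquare (5′×2.5′, letters a–x): 0.2343/0.0833333 → 2 → c, 0.2590/0.0416667 → 6 → g; chars cg.

GJ90cg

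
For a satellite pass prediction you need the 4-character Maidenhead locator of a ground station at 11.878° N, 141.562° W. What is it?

BK91

Add 180° to longitude and 90° to latitude: 38.44, 101.88.
Field: lon ⌊38.44/20⌋ = 1 → B; lat ⌊101.88/10⌋ = 10 → K.
Square: lon ⌊18.44/2⌋ = 9; lat ⌊1.88/1⌋ = 1.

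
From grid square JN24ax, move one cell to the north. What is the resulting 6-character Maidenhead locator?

JN25aa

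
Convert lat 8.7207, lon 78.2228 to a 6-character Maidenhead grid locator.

MJ98cr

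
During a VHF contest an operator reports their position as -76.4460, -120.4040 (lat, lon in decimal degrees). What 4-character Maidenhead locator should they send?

CB93

Shift to the Maidenhead origin (180°W, 90°S): lon 59.60, lat 13.55.
Field: 59.60/20 → 2 → C, 13.55/10 → 1 → B; chars CB.
Square: 19.60/2 → 9, 3.55/1 → 3; chars 93.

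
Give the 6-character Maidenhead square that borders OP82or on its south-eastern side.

Longitude subsquare o = 14; +1 → 15 = p.
Latitude subsquare r = 17; −1 → 16 = q.

OP82pq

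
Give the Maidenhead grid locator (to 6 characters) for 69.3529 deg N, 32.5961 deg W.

HP39qi

Offset from 180°W / 90°S: lon 147.4039°, lat 159.3529°.
Field: 147.4039/20 → 7 → H, 159.3529/10 → 15 → P; chars HP.
Square: 7.4039/2 → 3, 9.3529/1 → 9; chars 39.
Subsquare: 1.4039/0.0833333 → 16 → q, 0.3529/0.0416667 → 8 → i; chars qi.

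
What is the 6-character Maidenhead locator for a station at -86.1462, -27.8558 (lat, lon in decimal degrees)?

HA63bu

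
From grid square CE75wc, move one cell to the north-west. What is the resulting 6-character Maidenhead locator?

CE75vd

Longitude subsquare w = 22; −1 → 21 = v.
Latitude subsquare c = 2; +1 → 3 = d.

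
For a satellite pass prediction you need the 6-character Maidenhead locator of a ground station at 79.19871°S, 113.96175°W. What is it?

DB30at

Add 180° to longitude and 90° to latitude: 66.0383, 10.8013.
Field: lon ⌊66.0383/20⌋ = 3 → D; lat ⌊10.8013/10⌋ = 1 → B.
Square: lon ⌊6.0383/2⌋ = 3; lat ⌊0.8013/1⌋ = 0.
Subsquare: lon ⌊0.0383/0.0833333⌋ = 0 → a; lat ⌊0.8013/0.0416667⌋ = 19 → t.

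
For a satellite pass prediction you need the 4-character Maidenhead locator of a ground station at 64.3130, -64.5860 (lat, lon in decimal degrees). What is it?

Add 180° to longitude and 90° to latitude: 115.41, 154.31.
Field (20°×10°, letters A–R): 115.41/20 → 5 → F, 154.31/10 → 15 → P; chars FP.
Square (2°×1°, digits 0–9): 15.41/2 → 7, 4.31/1 → 4; chars 74.

FP74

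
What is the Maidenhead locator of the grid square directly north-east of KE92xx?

Longitude subsquare x = 23; +1 → 24, wraps to 0 = a, carry into square.
Longitude square 9; +1 → 10, wraps to 0, carry into field.
Longitude field K = 10; +1 → 11 = L.
Latitude subsquare x = 23; +1 → 24, wraps to 0 = a, carry into square.
Latitude square 2; +1 → 3.

LE03aa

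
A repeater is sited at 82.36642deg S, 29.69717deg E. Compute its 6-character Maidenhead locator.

Offset from 180°W / 90°S: lon 209.6972°, lat 7.6336°.
Field (20°×10°, letters A–R): 209.6972/20 → 10 → K, 7.6336/10 → 0 → A; chars KA.
Square (2°×1°, digits 0–9): 9.6972/2 → 4, 7.6336/1 → 7; chars 47.
Subsquare (5′×2.5′, letters a–x): 1.6972/0.0833333 → 20 → u, 0.6336/0.0416667 → 15 → p; chars up.

KA47up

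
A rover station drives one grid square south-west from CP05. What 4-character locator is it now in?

Longitude square 0; −1 → -1, wraps to 9, carry into field.
Longitude field C = 2; −1 → 1 = B.
Latitude square 5; −1 → 4.

BP94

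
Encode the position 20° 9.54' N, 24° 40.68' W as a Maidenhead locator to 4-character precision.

Shift to the Maidenhead origin (180°W, 90°S): lon 155.32, lat 110.16.
Field (20°×10°, letters A–R): lon ⌊155.32/20⌋ = 7 → H; lat ⌊110.16/10⌋ = 11 → L.
Square (2°×1°, digits 0–9): lon ⌊15.32/2⌋ = 7; lat ⌊0.16/1⌋ = 0.

HL70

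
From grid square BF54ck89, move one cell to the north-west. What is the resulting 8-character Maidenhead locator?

Longitude extended square 8; −1 → 7.
Latitude extended square 9; +1 → 10, wraps to 0, carry into subsquare.
Latitude subsquare k = 10; +1 → 11 = l.

BF54cl70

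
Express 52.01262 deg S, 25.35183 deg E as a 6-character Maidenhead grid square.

Shift to the Maidenhead origin (180°W, 90°S): lon 205.3518, lat 37.9874.
Field (20°×10°, letters A–R): lon ⌊205.3518/20⌋ = 10 → K; lat ⌊37.9874/10⌋ = 3 → D.
Square (2°×1°, digits 0–9): lon ⌊5.3518/2⌋ = 2; lat ⌊7.9874/1⌋ = 7.
Subsquare (5′×2.5′, letters a–x): lon ⌊1.3518/0.0833333⌋ = 16 → q; lat ⌊0.9874/0.0416667⌋ = 23 → x.

KD27qx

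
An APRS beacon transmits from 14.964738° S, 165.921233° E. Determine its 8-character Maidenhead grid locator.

RH25xa08

Shift to the Maidenhead origin (180°W, 90°S): lon 345.92123, lat 75.03526.
Field: lon ⌊345.92123/20⌋ = 17 → R; lat ⌊75.03526/10⌋ = 7 → H.
Square: lon ⌊5.92123/2⌋ = 2; lat ⌊5.03526/1⌋ = 5.
Subsquare: lon ⌊1.92123/0.0833333⌋ = 23 → x; lat ⌊0.03526/0.0416667⌋ = 0 → a.
Extended square: lon ⌊0.00457/0.00833333⌋ = 0; lat ⌊0.03526/0.00416667⌋ = 8.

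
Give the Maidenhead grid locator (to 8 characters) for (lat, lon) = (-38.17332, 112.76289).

Offset from 180°W / 90°S: lon 292.76289°, lat 51.82668°.
Field: lon ⌊292.76289/20⌋ = 14 → O; lat ⌊51.82668/10⌋ = 5 → F.
Square: lon ⌊12.76289/2⌋ = 6; lat ⌊1.82668/1⌋ = 1.
Subsquare: lon ⌊0.76289/0.0833333⌋ = 9 → j; lat ⌊0.82668/0.0416667⌋ = 19 → t.
Extended square: lon ⌊0.01289/0.00833333⌋ = 1; lat ⌊0.03501/0.00416667⌋ = 8.

OF61jt18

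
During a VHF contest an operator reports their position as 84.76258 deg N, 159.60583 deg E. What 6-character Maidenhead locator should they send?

Add 180° to longitude and 90° to latitude: 339.6058, 174.7626.
Field: lon ⌊339.6058/20⌋ = 16 → Q; lat ⌊174.7626/10⌋ = 17 → R.
Square: lon ⌊19.6058/2⌋ = 9; lat ⌊4.7626/1⌋ = 4.
Subsquare: lon ⌊1.6058/0.0833333⌋ = 19 → t; lat ⌊0.7626/0.0416667⌋ = 18 → s.

QR94ts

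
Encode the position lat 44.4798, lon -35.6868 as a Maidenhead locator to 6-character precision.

HN24dl

Shift to the Maidenhead origin (180°W, 90°S): lon 144.3132, lat 134.4798.
Field: lon ⌊144.3132/20⌋ = 7 → H; lat ⌊134.4798/10⌋ = 13 → N.
Square: lon ⌊4.3132/2⌋ = 2; lat ⌊4.4798/1⌋ = 4.
Subsquare: lon ⌊0.3132/0.0833333⌋ = 3 → d; lat ⌊0.4798/0.0416667⌋ = 11 → l.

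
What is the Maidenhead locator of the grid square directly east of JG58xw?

JG68aw

Longitude subsquare x = 23; +1 → 24, wraps to 0 = a, carry into square.
Longitude square 5; +1 → 6.
The latitude characters are unchanged.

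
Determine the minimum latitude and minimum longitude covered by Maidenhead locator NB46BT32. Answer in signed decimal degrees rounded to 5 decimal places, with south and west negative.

Field N=13, B=1: +13·20° lon, +1·10° lat → SW at lon 80°, lat -80°.
Square 4, 6: +4·2° lon, +6·1° lat → SW at lon 88°, lat -74°.
Subsquare b=1, t=19: +1·0.0833333° lon, +19·0.0416667° lat → SW at lon 88.0833°, lat -73.2083°.
Extended square 3, 2: +3·0.00833333° lon, +2·0.00416667° lat → SW at lon 88.1083°, lat -73.2°.
latitude -73.20000, longitude 88.10833.

-73.20000, 88.10833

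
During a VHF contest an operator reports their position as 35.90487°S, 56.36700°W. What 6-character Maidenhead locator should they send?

Shift to the Maidenhead origin (180°W, 90°S): lon 123.6330, lat 54.0951.
Field: lon ⌊123.6330/20⌋ = 6 → G; lat ⌊54.0951/10⌋ = 5 → F.
Square: lon ⌊3.6330/2⌋ = 1; lat ⌊4.0951/1⌋ = 4.
Subsquare: lon ⌊1.6330/0.0833333⌋ = 19 → t; lat ⌊0.0951/0.0416667⌋ = 2 → c.

GF14tc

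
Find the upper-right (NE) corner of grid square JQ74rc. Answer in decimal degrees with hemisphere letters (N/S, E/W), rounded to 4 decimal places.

74.1250° N, 15.5000° E

Field J=9, Q=16: +9·20° lon, +16·10° lat → SW at lon 0°, lat 70°.
Square 7, 4: +7·2° lon, +4·1° lat → SW at lon 14°, lat 74°.
Subsquare r=17, c=2: +17·0.0833333° lon, +2·0.0416667° lat → SW at lon 15.4167°, lat 74.0833°.
Cell spans 0.0833333° lon × 0.0416667° lat. NE corner is SW corner plus one full cell.
latitude 74.1250° N, longitude 15.5000° E.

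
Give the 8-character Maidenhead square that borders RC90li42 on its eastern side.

Longitude extended square 4; +1 → 5.
The latitude characters are unchanged.

RC90li52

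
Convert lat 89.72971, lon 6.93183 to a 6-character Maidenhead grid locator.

Shift to the Maidenhead origin (180°W, 90°S): lon 186.9318, lat 179.7297.
Field: lon ⌊186.9318/20⌋ = 9 → J; lat ⌊179.7297/10⌋ = 17 → R.
Square: lon ⌊6.9318/2⌋ = 3; lat ⌊9.7297/1⌋ = 9.
Subsquare: lon ⌊0.9318/0.0833333⌋ = 11 → l; lat ⌊0.7297/0.0416667⌋ = 17 → r.

JR39lr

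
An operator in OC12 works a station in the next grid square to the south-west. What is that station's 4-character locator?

Longitude square 1; −1 → 0.
Latitude square 2; −1 → 1.

OC01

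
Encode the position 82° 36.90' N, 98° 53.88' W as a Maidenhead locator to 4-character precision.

Add 180° to longitude and 90° to latitude: 81.10, 172.62.
Field: lon ⌊81.10/20⌋ = 4 → E; lat ⌊172.62/10⌋ = 17 → R.
Square: lon ⌊1.10/2⌋ = 0; lat ⌊2.62/1⌋ = 2.

ER02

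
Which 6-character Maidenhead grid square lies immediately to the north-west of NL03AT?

ML93xu

Longitude subsquare a = 0; −1 → -1, wraps to 23 = x, carry into square.
Longitude square 0; −1 → -1, wraps to 9, carry into field.
Longitude field N = 13; −1 → 12 = M.
Latitude subsquare t = 19; +1 → 20 = u.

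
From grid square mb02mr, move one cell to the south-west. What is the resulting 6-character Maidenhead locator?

MB02lq

Longitude subsquare m = 12; −1 → 11 = l.
Latitude subsquare r = 17; −1 → 16 = q.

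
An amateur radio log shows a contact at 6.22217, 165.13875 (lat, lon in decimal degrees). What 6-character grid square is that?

Shift to the Maidenhead origin (180°W, 90°S): lon 345.1387, lat 96.2222.
Field: lon ⌊345.1387/20⌋ = 17 → R; lat ⌊96.2222/10⌋ = 9 → J.
Square: lon ⌊5.1387/2⌋ = 2; lat ⌊6.2222/1⌋ = 6.
Subsquare: lon ⌊1.1387/0.0833333⌋ = 13 → n; lat ⌊0.2222/0.0416667⌋ = 5 → f.

RJ26nf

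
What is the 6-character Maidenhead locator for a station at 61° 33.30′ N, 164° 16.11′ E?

RP21dn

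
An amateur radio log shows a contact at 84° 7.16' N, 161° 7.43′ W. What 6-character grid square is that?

AR94kc

Add 180° to longitude and 90° to latitude: 18.8762, 174.1193.
Field: lon ⌊18.8762/20⌋ = 0 → A; lat ⌊174.1193/10⌋ = 17 → R.
Square: lon ⌊18.8762/2⌋ = 9; lat ⌊4.1193/1⌋ = 4.
Subsquare: lon ⌊0.8762/0.0833333⌋ = 10 → k; lat ⌊0.1193/0.0416667⌋ = 2 → c.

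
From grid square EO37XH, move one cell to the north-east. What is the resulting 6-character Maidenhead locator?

Longitude subsquare x = 23; +1 → 24, wraps to 0 = a, carry into square.
Longitude square 3; +1 → 4.
Latitude subsquare h = 7; +1 → 8 = i.

EO47ai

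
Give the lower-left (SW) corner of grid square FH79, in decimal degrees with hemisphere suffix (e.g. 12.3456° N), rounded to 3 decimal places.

11.000° S, 66.000° W

Field F=5, H=7: +5·20° lon, +7·10° lat → SW at lon -80°, lat -20°.
Square 7, 9: +7·2° lon, +9·1° lat → SW at lon -66°, lat -11°.
latitude 11.000° S, longitude 66.000° W.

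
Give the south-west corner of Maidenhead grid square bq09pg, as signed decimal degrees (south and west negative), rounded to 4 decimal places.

79.2500, -158.7500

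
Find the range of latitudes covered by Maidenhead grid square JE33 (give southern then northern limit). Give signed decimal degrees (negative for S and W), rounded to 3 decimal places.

-47.000, -46.000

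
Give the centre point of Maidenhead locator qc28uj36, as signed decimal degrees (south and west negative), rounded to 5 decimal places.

-61.59792, 145.69583

Field Q=16, C=2: +16·20° lon, +2·10° lat → SW at lon 140°, lat -70°.
Square 2, 8: +2·2° lon, +8·1° lat → SW at lon 144°, lat -62°.
Subsquare u=20, j=9: +20·0.0833333° lon, +9·0.0416667° lat → SW at lon 145.667°, lat -61.625°.
Extended square 3, 6: +3·0.00833333° lon, +6·0.00416667° lat → SW at lon 145.692°, lat -61.6°.
Cell spans 0.00833333° lon × 0.00416667° lat. Centre is SW corner plus half of each.
latitude -61.59792, longitude 145.69583.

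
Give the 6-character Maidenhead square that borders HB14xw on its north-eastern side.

Longitude subsquare x = 23; +1 → 24, wraps to 0 = a, carry into square.
Longitude square 1; +1 → 2.
Latitude subsquare w = 22; +1 → 23 = x.

HB24ax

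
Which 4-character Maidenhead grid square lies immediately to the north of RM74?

RM75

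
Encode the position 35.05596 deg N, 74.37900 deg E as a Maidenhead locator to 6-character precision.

MM75eb

Offset from 180°W / 90°S: lon 254.3790°, lat 125.0560°.
Field (20°×10°, letters A–R): 254.3790/20 → 12 → M, 125.0560/10 → 12 → M; chars MM.
Square (2°×1°, digits 0–9): 14.3790/2 → 7, 5.0560/1 → 5; chars 75.
Subsquare (5′×2.5′, letters a–x): 0.3790/0.0833333 → 4 → e, 0.0560/0.0416667 → 1 → b; chars eb.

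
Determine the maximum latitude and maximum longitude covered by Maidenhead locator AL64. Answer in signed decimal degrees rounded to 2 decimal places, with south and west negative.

25.00, -166.00

Field A=0, L=11: +0·20° lon, +11·10° lat → SW at lon -180°, lat 20°.
Square 6, 4: +6·2° lon, +4·1° lat → SW at lon -168°, lat 24°.
Cell spans 2° lon × 1° lat. NE corner is SW corner plus one full cell.
latitude 25.00, longitude -166.00.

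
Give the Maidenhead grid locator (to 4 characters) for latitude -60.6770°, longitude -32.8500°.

HC39

Offset from 180°W / 90°S: lon 147.15°, lat 29.32°.
Field: lon ⌊147.15/20⌋ = 7 → H; lat ⌊29.32/10⌋ = 2 → C.
Square: lon ⌊7.15/2⌋ = 3; lat ⌊9.32/1⌋ = 9.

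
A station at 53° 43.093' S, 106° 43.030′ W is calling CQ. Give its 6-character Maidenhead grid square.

DD66pg

Offset from 180°W / 90°S: lon 73.2828°, lat 36.2818°.
Field: lon ⌊73.2828/20⌋ = 3 → D; lat ⌊36.2818/10⌋ = 3 → D.
Square: lon ⌊13.2828/2⌋ = 6; lat ⌊6.2818/1⌋ = 6.
Subsquare: lon ⌊1.2828/0.0833333⌋ = 15 → p; lat ⌊0.2818/0.0416667⌋ = 6 → g.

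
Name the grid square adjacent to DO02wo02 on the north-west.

DO02vo93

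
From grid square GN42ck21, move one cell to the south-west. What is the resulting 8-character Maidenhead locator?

GN42ck10

Longitude extended square 2; −1 → 1.
Latitude extended square 1; −1 → 0.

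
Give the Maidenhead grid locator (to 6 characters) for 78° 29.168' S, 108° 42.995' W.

DB51pm

Add 180° to longitude and 90° to latitude: 71.2834, 11.5139.
Field: lon ⌊71.2834/20⌋ = 3 → D; lat ⌊11.5139/10⌋ = 1 → B.
Square: lon ⌊11.2834/2⌋ = 5; lat ⌊1.5139/1⌋ = 1.
Subsquare: lon ⌊1.2834/0.0833333⌋ = 15 → p; lat ⌊0.5139/0.0416667⌋ = 12 → m.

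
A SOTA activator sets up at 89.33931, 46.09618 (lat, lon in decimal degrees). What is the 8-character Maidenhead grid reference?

Offset from 180°W / 90°S: lon 226.09618°, lat 179.33931°.
Field (20°×10°, letters A–R): 226.09618/20 → 11 → L, 179.33931/10 → 17 → R; chars LR.
Square (2°×1°, digits 0–9): 6.09618/2 → 3, 9.33931/1 → 9; chars 39.
Subsquare (5′×2.5′, letters a–x): 0.09618/0.0833333 → 1 → b, 0.33931/0.0416667 → 8 → i; chars bi.
Extended square (30″×15″, digits 0–9): 0.01285/0.00833333 → 1, 0.00598/0.00416667 → 1; chars 11.

LR39bi11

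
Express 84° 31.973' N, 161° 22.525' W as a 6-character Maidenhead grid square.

Offset from 180°W / 90°S: lon 18.6246°, lat 174.5329°.
Field (20°×10°, letters A–R): lon ⌊18.6246/20⌋ = 0 → A; lat ⌊174.5329/10⌋ = 17 → R.
Square (2°×1°, digits 0–9): lon ⌊18.6246/2⌋ = 9; lat ⌊4.5329/1⌋ = 4.
Subsquare (5′×2.5′, letters a–x): lon ⌊0.6246/0.0833333⌋ = 7 → h; lat ⌊0.5329/0.0416667⌋ = 12 → m.

AR94hm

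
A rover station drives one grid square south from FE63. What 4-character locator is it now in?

Latitude square 3; −1 → 2.
The longitude characters are unchanged.

FE62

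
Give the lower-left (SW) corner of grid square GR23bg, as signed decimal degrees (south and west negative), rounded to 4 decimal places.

83.2500, -55.9167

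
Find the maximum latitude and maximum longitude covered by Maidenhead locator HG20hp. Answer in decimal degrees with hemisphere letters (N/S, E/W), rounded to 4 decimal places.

29.3333° S, 35.3333° W

Field H=7, G=6: +7·20° lon, +6·10° lat → SW at lon -40°, lat -30°.
Square 2, 0: +2·2° lon, +0·1° lat → SW at lon -36°, lat -30°.
Subsquare h=7, p=15: +7·0.0833333° lon, +15·0.0416667° lat → SW at lon -35.4167°, lat -29.375°.
Cell spans 0.0833333° lon × 0.0416667° lat. NE corner is SW corner plus one full cell.
latitude 29.3333° S, longitude 35.3333° W.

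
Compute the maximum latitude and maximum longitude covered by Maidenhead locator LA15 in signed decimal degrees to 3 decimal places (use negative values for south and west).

-84.000, 44.000

Field L=11, A=0: +11·20° lon, +0·10° lat → SW at lon 40°, lat -90°.
Square 1, 5: +1·2° lon, +5·1° lat → SW at lon 42°, lat -85°.
Cell spans 2° lon × 1° lat. NE corner is SW corner plus one full cell.
latitude -84.000, longitude 44.000.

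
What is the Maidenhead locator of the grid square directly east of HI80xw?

HI90aw

Longitude subsquare x = 23; +1 → 24, wraps to 0 = a, carry into square.
Longitude square 8; +1 → 9.
The latitude characters are unchanged.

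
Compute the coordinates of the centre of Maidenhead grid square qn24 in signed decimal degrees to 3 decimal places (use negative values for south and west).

Field Q=16, N=13: +16·20° lon, +13·10° lat → SW at lon 140°, lat 40°.
Square 2, 4: +2·2° lon, +4·1° lat → SW at lon 144°, lat 44°.
Cell spans 2° lon × 1° lat. Centre is SW corner plus half of each.
latitude 44.500, longitude 145.000.

44.500, 145.000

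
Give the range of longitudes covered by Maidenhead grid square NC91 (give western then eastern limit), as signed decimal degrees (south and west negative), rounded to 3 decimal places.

Field N=13, C=2: +13·20° lon, +2·10° lat → SW at lon 80°, lat -70°.
Square 9, 1: +9·2° lon, +1·1° lat → SW at lon 98°, lat -69°.
Cell spans 2° lon × 1° lat.
west 98.000, east 100.000.

98.000, 100.000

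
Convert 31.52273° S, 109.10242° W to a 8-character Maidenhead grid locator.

DF58kl74

Shift to the Maidenhead origin (180°W, 90°S): lon 70.89758, lat 58.47727.
Field (20°×10°, letters A–R): lon ⌊70.89758/20⌋ = 3 → D; lat ⌊58.47727/10⌋ = 5 → F.
Square (2°×1°, digits 0–9): lon ⌊10.89758/2⌋ = 5; lat ⌊8.47727/1⌋ = 8.
Subsquare (5′×2.5′, letters a–x): lon ⌊0.89758/0.0833333⌋ = 10 → k; lat ⌊0.47727/0.0416667⌋ = 11 → l.
Extended square (30″×15″, digits 0–9): lon ⌊0.06425/0.00833333⌋ = 7; lat ⌊0.01894/0.00416667⌋ = 4.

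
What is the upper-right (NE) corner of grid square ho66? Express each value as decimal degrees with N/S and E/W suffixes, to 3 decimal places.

Field H=7, O=14: +7·20° lon, +14·10° lat → SW at lon -40°, lat 50°.
Square 6, 6: +6·2° lon, +6·1° lat → SW at lon -28°, lat 56°.
Cell spans 2° lon × 1° lat. NE corner is SW corner plus one full cell.
latitude 57.000° N, longitude 26.000° W.

57.000° N, 26.000° W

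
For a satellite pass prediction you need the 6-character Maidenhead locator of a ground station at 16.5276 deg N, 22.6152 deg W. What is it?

HK86qm

Add 180° to longitude and 90° to latitude: 157.3848, 106.5276.
Field: lon ⌊157.3848/20⌋ = 7 → H; lat ⌊106.5276/10⌋ = 10 → K.
Square: lon ⌊17.3848/2⌋ = 8; lat ⌊6.5276/1⌋ = 6.
Subsquare: lon ⌊1.3848/0.0833333⌋ = 16 → q; lat ⌊0.5276/0.0416667⌋ = 12 → m.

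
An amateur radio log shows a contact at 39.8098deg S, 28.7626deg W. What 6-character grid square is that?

HF50oe

Add 180° to longitude and 90° to latitude: 151.2374, 50.1902.
Field (20°×10°, letters A–R): 151.2374/20 → 7 → H, 50.1902/10 → 5 → F; chars HF.
Square (2°×1°, digits 0–9): 11.2374/2 → 5, 0.1902/1 → 0; chars 50.
Subsquare (5′×2.5′, letters a–x): 1.2374/0.0833333 → 14 → o, 0.1902/0.0416667 → 4 → e; chars oe.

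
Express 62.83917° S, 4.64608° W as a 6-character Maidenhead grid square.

IC77qd

Offset from 180°W / 90°S: lon 175.3539°, lat 27.1608°.
Field: 175.3539/20 → 8 → I, 27.1608/10 → 2 → C; chars IC.
Square: 15.3539/2 → 7, 7.1608/1 → 7; chars 77.
Subsquare: 1.3539/0.0833333 → 16 → q, 0.1608/0.0416667 → 3 → d; chars qd.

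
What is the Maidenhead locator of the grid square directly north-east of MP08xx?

Longitude subsquare x = 23; +1 → 24, wraps to 0 = a, carry into square.
Longitude square 0; +1 → 1.
Latitude subsquare x = 23; +1 → 24, wraps to 0 = a, carry into square.
Latitude square 8; +1 → 9.

MP19aa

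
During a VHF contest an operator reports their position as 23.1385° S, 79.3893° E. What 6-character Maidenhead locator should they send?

Add 180° to longitude and 90° to latitude: 259.3893, 66.8615.
Field (20°×10°, letters A–R): 259.3893/20 → 12 → M, 66.8615/10 → 6 → G; chars MG.
Square (2°×1°, digits 0–9): 19.3893/2 → 9, 6.8615/1 → 6; chars 96.
Subsquare (5′×2.5′, letters a–x): 1.3893/0.0833333 → 16 → q, 0.8615/0.0416667 → 20 → u; chars qu.

MG96qu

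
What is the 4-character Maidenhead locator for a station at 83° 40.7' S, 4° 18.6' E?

JA26

Add 180° to longitude and 90° to latitude: 184.31, 6.32.
Field (20°×10°, letters A–R): lon ⌊184.31/20⌋ = 9 → J; lat ⌊6.32/10⌋ = 0 → A.
Square (2°×1°, digits 0–9): lon ⌊4.31/2⌋ = 2; lat ⌊6.32/1⌋ = 6.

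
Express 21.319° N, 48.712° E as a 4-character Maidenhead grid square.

LL41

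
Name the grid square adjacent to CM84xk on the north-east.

CM94al

Longitude subsquare x = 23; +1 → 24, wraps to 0 = a, carry into square.
Longitude square 8; +1 → 9.
Latitude subsquare k = 10; +1 → 11 = l.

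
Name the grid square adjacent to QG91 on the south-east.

RG00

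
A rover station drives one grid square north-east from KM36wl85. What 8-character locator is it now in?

KM36wl96

Longitude extended square 8; +1 → 9.
Latitude extended square 5; +1 → 6.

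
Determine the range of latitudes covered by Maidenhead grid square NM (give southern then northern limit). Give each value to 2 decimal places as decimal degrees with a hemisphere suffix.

30.00° N, 40.00° N

Field N=13, M=12: +13·20° lon, +12·10° lat → SW at lon 80°, lat 30°.
Cell spans 20° lon × 10° lat.
south 30.00° N, north 40.00° N.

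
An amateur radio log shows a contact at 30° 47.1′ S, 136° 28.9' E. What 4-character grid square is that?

Shift to the Maidenhead origin (180°W, 90°S): lon 316.48, lat 59.22.
Field (20°×10°, letters A–R): lon ⌊316.48/20⌋ = 15 → P; lat ⌊59.22/10⌋ = 5 → F.
Square (2°×1°, digits 0–9): lon ⌊16.48/2⌋ = 8; lat ⌊9.22/1⌋ = 9.

PF89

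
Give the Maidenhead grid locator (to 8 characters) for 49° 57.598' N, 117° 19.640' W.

DN19ix00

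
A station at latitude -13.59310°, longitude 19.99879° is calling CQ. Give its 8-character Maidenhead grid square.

JH96xj97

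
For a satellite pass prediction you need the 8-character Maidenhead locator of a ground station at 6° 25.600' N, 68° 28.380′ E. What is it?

Offset from 180°W / 90°S: lon 248.47300°, lat 96.42667°.
Field: 248.47300/20 → 12 → M, 96.42667/10 → 9 → J; chars MJ.
Square: 8.47300/2 → 4, 6.42667/1 → 6; chars 46.
Subsquare: 0.47300/0.0833333 → 5 → f, 0.42667/0.0416667 → 10 → k; chars fk.
Extended square: 0.05633/0.00833333 → 6, 0.01000/0.00416667 → 2; chars 62.

MJ46fk62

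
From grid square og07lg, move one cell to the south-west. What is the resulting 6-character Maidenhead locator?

OG07kf

Longitude subsquare l = 11; −1 → 10 = k.
Latitude subsquare g = 6; −1 → 5 = f.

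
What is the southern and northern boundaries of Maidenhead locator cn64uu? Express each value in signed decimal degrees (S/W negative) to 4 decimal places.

44.8333, 44.8750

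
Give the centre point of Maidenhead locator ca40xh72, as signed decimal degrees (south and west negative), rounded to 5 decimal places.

Field C=2, A=0: +2·20° lon, +0·10° lat → SW at lon -140°, lat -90°.
Square 4, 0: +4·2° lon, +0·1° lat → SW at lon -132°, lat -90°.
Subsquare x=23, h=7: +23·0.0833333° lon, +7·0.0416667° lat → SW at lon -130.083°, lat -89.7083°.
Extended square 7, 2: +7·0.00833333° lon, +2·0.00416667° lat → SW at lon -130.025°, lat -89.7°.
Cell spans 0.00833333° lon × 0.00416667° lat. Centre is SW corner plus half of each.
latitude -89.69792, longitude -130.02083.

-89.69792, -130.02083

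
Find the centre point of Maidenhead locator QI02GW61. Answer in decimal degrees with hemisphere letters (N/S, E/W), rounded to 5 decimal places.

7.07708° S, 140.55417° E

Field Q=16, I=8: +16·20° lon, +8·10° lat → SW at lon 140°, lat -10°.
Square 0, 2: +0·2° lon, +2·1° lat → SW at lon 140°, lat -8°.
Subsquare g=6, w=22: +6·0.0833333° lon, +22·0.0416667° lat → SW at lon 140.5°, lat -7.08333°.
Extended square 6, 1: +6·0.00833333° lon, +1·0.00416667° lat → SW at lon 140.55°, lat -7.07917°.
Cell spans 0.00833333° lon × 0.00416667° lat. Centre is SW corner plus half of each.
latitude 7.07708° S, longitude 140.55417° E.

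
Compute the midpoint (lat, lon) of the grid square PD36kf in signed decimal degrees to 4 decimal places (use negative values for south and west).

Field P=15, D=3: +15·20° lon, +3·10° lat → SW at lon 120°, lat -60°.
Square 3, 6: +3·2° lon, +6·1° lat → SW at lon 126°, lat -54°.
Subsquare k=10, f=5: +10·0.0833333° lon, +5·0.0416667° lat → SW at lon 126.833°, lat -53.7917°.
Cell spans 0.0833333° lon × 0.0416667° lat. Centre is SW corner plus half of each.
latitude -53.7708, longitude 126.8750.

-53.7708, 126.8750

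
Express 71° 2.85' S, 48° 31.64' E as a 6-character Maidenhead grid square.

LB48gw

Offset from 180°W / 90°S: lon 228.5273°, lat 18.9525°.
Field (20°×10°, letters A–R): lon ⌊228.5273/20⌋ = 11 → L; lat ⌊18.9525/10⌋ = 1 → B.
Square (2°×1°, digits 0–9): lon ⌊8.5273/2⌋ = 4; lat ⌊8.9525/1⌋ = 8.
Subsquare (5′×2.5′, letters a–x): lon ⌊0.5273/0.0833333⌋ = 6 → g; lat ⌊0.9525/0.0416667⌋ = 22 → w.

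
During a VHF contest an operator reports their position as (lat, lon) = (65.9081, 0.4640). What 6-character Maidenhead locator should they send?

Add 180° to longitude and 90° to latitude: 180.4640, 155.9081.
Field: lon ⌊180.4640/20⌋ = 9 → J; lat ⌊155.9081/10⌋ = 15 → P.
Square: lon ⌊0.4640/2⌋ = 0; lat ⌊5.9081/1⌋ = 5.
Subsquare: lon ⌊0.4640/0.0833333⌋ = 5 → f; lat ⌊0.9081/0.0416667⌋ = 21 → v.

JP05fv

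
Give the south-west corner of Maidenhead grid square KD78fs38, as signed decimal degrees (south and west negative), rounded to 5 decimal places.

-51.21667, 34.44167

Field K=10, D=3: +10·20° lon, +3·10° lat → SW at lon 20°, lat -60°.
Square 7, 8: +7·2° lon, +8·1° lat → SW at lon 34°, lat -52°.
Subsquare f=5, s=18: +5·0.0833333° lon, +18·0.0416667° lat → SW at lon 34.4167°, lat -51.25°.
Extended square 3, 8: +3·0.00833333° lon, +8·0.00416667° lat → SW at lon 34.4417°, lat -51.2167°.
latitude -51.21667, longitude 34.44167.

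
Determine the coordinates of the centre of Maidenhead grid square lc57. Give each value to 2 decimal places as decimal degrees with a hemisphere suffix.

62.50° S, 51.00° E

Field L=11, C=2: +11·20° lon, +2·10° lat → SW at lon 40°, lat -70°.
Square 5, 7: +5·2° lon, +7·1° lat → SW at lon 50°, lat -63°.
Cell spans 2° lon × 1° lat. Centre is SW corner plus half of each.
latitude 62.50° S, longitude 51.00° E.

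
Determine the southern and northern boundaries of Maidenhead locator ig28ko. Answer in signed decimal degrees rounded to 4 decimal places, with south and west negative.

Field I=8, G=6: +8·20° lon, +6·10° lat → SW at lon -20°, lat -30°.
Square 2, 8: +2·2° lon, +8·1° lat → SW at lon -16°, lat -22°.
Subsquare k=10, o=14: +10·0.0833333° lon, +14·0.0416667° lat → SW at lon -15.1667°, lat -21.4167°.
Cell spans 0.0833333° lon × 0.0416667° lat.
south -21.4167, north -21.3750.

-21.4167, -21.3750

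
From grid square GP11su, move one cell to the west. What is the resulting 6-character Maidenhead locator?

GP11ru

Longitude subsquare s = 18; −1 → 17 = r.
The latitude characters are unchanged.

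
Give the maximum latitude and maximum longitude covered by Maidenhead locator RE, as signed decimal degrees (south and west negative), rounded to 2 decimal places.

-40.00, 180.00

Field R=17, E=4: +17·20° lon, +4·10° lat → SW at lon 160°, lat -50°.
Cell spans 20° lon × 10° lat. NE corner is SW corner plus one full cell.
latitude -40.00, longitude 180.00.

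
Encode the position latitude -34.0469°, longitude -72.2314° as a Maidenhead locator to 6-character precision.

FF35vw

Add 180° to longitude and 90° to latitude: 107.7686, 55.9531.
Field: 107.7686/20 → 5 → F, 55.9531/10 → 5 → F; chars FF.
Square: 7.7686/2 → 3, 5.9531/1 → 5; chars 35.
Subsquare: 1.7686/0.0833333 → 21 → v, 0.9531/0.0416667 → 22 → w; chars vw.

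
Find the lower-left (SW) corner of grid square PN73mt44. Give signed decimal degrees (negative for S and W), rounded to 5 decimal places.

43.80833, 135.03333

Field P=15, N=13: +15·20° lon, +13·10° lat → SW at lon 120°, lat 40°.
Square 7, 3: +7·2° lon, +3·1° lat → SW at lon 134°, lat 43°.
Subsquare m=12, t=19: +12·0.0833333° lon, +19·0.0416667° lat → SW at lon 135°, lat 43.7917°.
Extended square 4, 4: +4·0.00833333° lon, +4·0.00416667° lat → SW at lon 135.033°, lat 43.8083°.
latitude 43.80833, longitude 135.03333.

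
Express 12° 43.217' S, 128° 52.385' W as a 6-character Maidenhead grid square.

Shift to the Maidenhead origin (180°W, 90°S): lon 51.1269, lat 77.2797.
Field (20°×10°, letters A–R): lon ⌊51.1269/20⌋ = 2 → C; lat ⌊77.2797/10⌋ = 7 → H.
Square (2°×1°, digits 0–9): lon ⌊11.1269/2⌋ = 5; lat ⌊7.2797/1⌋ = 7.
Subsquare (5′×2.5′, letters a–x): lon ⌊1.1269/0.0833333⌋ = 13 → n; lat ⌊0.2797/0.0416667⌋ = 6 → g.

CH57ng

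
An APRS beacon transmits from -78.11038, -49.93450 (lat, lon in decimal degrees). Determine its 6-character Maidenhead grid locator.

Shift to the Maidenhead origin (180°W, 90°S): lon 130.0655, lat 11.8896.
Field: lon ⌊130.0655/20⌋ = 6 → G; lat ⌊11.8896/10⌋ = 1 → B.
Square: lon ⌊10.0655/2⌋ = 5; lat ⌊1.8896/1⌋ = 1.
Subsquare: lon ⌊0.0655/0.0833333⌋ = 0 → a; lat ⌊0.8896/0.0416667⌋ = 21 → v.

GB51av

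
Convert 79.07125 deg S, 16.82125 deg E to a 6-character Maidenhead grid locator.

JB80jw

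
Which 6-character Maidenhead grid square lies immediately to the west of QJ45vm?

Longitude subsquare v = 21; −1 → 20 = u.
The latitude characters are unchanged.

QJ45um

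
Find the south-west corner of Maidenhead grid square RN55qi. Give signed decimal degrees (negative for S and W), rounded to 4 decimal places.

45.3333, 171.3333

Field R=17, N=13: +17·20° lon, +13·10° lat → SW at lon 160°, lat 40°.
Square 5, 5: +5·2° lon, +5·1° lat → SW at lon 170°, lat 45°.
Subsquare q=16, i=8: +16·0.0833333° lon, +8·0.0416667° lat → SW at lon 171.333°, lat 45.3333°.
latitude 45.3333, longitude 171.3333.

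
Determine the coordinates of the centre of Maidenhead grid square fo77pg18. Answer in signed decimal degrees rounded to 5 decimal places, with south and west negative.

57.28542, -64.73750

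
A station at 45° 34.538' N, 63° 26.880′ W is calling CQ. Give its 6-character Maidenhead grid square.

FN85gn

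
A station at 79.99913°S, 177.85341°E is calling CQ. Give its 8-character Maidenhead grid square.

RB80wa20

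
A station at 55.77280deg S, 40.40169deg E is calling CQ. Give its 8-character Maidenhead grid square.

Shift to the Maidenhead origin (180°W, 90°S): lon 220.40169, lat 34.22720.
Field: 220.40169/20 → 11 → L, 34.22720/10 → 3 → D; chars LD.
Square: 0.40169/2 → 0, 4.22720/1 → 4; chars 04.
Subsquare: 0.40169/0.0833333 → 4 → e, 0.22720/0.0416667 → 5 → f; chars ef.
Extended square: 0.06836/0.00833333 → 8, 0.01887/0.00416667 → 4; chars 84.

LD04ef84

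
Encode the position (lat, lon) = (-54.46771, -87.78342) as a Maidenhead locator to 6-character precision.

Offset from 180°W / 90°S: lon 92.2166°, lat 35.5323°.
Field: 92.2166/20 → 4 → E, 35.5323/10 → 3 → D; chars ED.
Square: 12.2166/2 → 6, 5.5323/1 → 5; chars 65.
Subsquare: 0.2166/0.0833333 → 2 → c, 0.5323/0.0416667 → 12 → m; chars cm.

ED65cm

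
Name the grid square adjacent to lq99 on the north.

LR90

Latitude square 9; +1 → 10, wraps to 0, carry into field.
Latitude field Q = 16; +1 → 17 = R.
The longitude characters are unchanged.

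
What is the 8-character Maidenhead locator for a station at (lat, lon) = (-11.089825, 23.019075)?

KH18mv28

Add 180° to longitude and 90° to latitude: 203.01907, 78.91017.
Field: lon ⌊203.01907/20⌋ = 10 → K; lat ⌊78.91017/10⌋ = 7 → H.
Square: lon ⌊3.01907/2⌋ = 1; lat ⌊8.91017/1⌋ = 8.
Subsquare: lon ⌊1.01907/0.0833333⌋ = 12 → m; lat ⌊0.91017/0.0416667⌋ = 21 → v.
Extended square: lon ⌊0.01907/0.00833333⌋ = 2; lat ⌊0.03517/0.00416667⌋ = 8.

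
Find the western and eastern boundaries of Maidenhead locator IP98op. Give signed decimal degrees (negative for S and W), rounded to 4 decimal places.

Field I=8, P=15: +8·20° lon, +15·10° lat → SW at lon -20°, lat 60°.
Square 9, 8: +9·2° lon, +8·1° lat → SW at lon -2°, lat 68°.
Subsquare o=14, p=15: +14·0.0833333° lon, +15·0.0416667° lat → SW at lon -0.833333°, lat 68.625°.
Cell spans 0.0833333° lon × 0.0416667° lat.
west -0.8333, east -0.7500.

-0.8333, -0.7500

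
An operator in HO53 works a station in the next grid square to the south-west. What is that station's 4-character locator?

Longitude square 5; −1 → 4.
Latitude square 3; −1 → 2.

HO42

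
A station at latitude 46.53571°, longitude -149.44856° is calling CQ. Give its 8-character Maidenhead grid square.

BN56gm68

Offset from 180°W / 90°S: lon 30.55144°, lat 136.53571°.
Field: lon ⌊30.55144/20⌋ = 1 → B; lat ⌊136.53571/10⌋ = 13 → N.
Square: lon ⌊10.55144/2⌋ = 5; lat ⌊6.53571/1⌋ = 6.
Subsquare: lon ⌊0.55144/0.0833333⌋ = 6 → g; lat ⌊0.53571/0.0416667⌋ = 12 → m.
Extended square: lon ⌊0.05144/0.00833333⌋ = 6; lat ⌊0.03571/0.00416667⌋ = 8.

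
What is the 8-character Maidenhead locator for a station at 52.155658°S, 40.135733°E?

LD07bu62

Shift to the Maidenhead origin (180°W, 90°S): lon 220.13573, lat 37.84434.
Field: lon ⌊220.13573/20⌋ = 11 → L; lat ⌊37.84434/10⌋ = 3 → D.
Square: lon ⌊0.13573/2⌋ = 0; lat ⌊7.84434/1⌋ = 7.
Subsquare: lon ⌊0.13573/0.0833333⌋ = 1 → b; lat ⌊0.84434/0.0416667⌋ = 20 → u.
Extended square: lon ⌊0.05240/0.00833333⌋ = 6; lat ⌊0.01101/0.00416667⌋ = 2.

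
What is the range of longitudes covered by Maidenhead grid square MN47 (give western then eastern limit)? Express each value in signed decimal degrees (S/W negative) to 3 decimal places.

Field M=12, N=13: +12·20° lon, +13·10° lat → SW at lon 60°, lat 40°.
Square 4, 7: +4·2° lon, +7·1° lat → SW at lon 68°, lat 47°.
Cell spans 2° lon × 1° lat.
west 68.000, east 70.000.

68.000, 70.000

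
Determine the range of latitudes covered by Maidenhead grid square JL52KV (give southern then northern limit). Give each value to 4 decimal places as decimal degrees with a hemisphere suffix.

22.8750° N, 22.9167° N

Field J=9, L=11: +9·20° lon, +11·10° lat → SW at lon 0°, lat 20°.
Square 5, 2: +5·2° lon, +2·1° lat → SW at lon 10°, lat 22°.
Subsquare k=10, v=21: +10·0.0833333° lon, +21·0.0416667° lat → SW at lon 10.8333°, lat 22.875°.
Cell spans 0.0833333° lon × 0.0416667° lat.
south 22.8750° N, north 22.9167° N.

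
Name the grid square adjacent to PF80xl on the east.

Longitude subsquare x = 23; +1 → 24, wraps to 0 = a, carry into square.
Longitude square 8; +1 → 9.
The latitude characters are unchanged.

PF90al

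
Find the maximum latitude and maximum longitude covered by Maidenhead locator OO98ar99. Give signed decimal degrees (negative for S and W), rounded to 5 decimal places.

58.75000, 118.08333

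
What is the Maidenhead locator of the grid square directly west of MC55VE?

MC55ue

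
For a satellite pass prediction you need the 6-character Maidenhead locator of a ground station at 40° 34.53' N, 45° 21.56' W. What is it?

Add 180° to longitude and 90° to latitude: 134.6407, 130.5755.
Field (20°×10°, letters A–R): 134.6407/20 → 6 → G, 130.5755/10 → 13 → N; chars GN.
Square (2°×1°, digits 0–9): 14.6407/2 → 7, 0.5755/1 → 0; chars 70.
Subsquare (5′×2.5′, letters a–x): 0.6407/0.0833333 → 7 → h, 0.5755/0.0416667 → 13 → n; chars hn.

GN70hn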